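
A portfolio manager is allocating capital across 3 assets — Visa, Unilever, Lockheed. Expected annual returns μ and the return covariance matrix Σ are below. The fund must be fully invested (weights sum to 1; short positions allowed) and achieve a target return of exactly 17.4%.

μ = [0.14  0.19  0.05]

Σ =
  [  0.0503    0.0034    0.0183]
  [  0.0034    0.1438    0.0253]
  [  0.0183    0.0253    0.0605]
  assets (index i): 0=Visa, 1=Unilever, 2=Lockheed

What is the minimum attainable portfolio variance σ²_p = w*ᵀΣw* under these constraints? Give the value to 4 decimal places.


0.0476

x=Σ⁻¹μ = [2.9190  1.3624  -0.6263]
y=Σ⁻¹𝟙 = [16.0455  4.8796  9.6349]
a=μᵀx=0.636219  b=𝟙ᵀx=3.655238  c=𝟙ᵀy=30.560032  D=ac−b²=6.082093
λ₁=(c·0.174−b)/D = (30.560032·0.174−3.655238)/6.082093 = 0.273295
λ₂=(a−b·0.174)/D = (0.636219−3.655238·0.174)/6.082093 = 0.000034
w* = 0.273295·x + 0.000034·y:
  w_0 = 0.273295·2.9190 + 0.000034·16.0455 = 0.7983  (Visa)
  w_1 = 0.273295·1.3624 + 0.000034·4.8796 = 0.3725  (Unilever)
  w_2 = 0.273295·-0.6263 + 0.000034·9.6349 = -0.1708  (Lockheed)
Σw_i=1.0000  μᵀw=0.1740
σ²=wᵀΣw=λ₁·μ_p+λ₂ = 0.273295·0.174 + 0.000034 = 0.047587 ≈ 0.0476


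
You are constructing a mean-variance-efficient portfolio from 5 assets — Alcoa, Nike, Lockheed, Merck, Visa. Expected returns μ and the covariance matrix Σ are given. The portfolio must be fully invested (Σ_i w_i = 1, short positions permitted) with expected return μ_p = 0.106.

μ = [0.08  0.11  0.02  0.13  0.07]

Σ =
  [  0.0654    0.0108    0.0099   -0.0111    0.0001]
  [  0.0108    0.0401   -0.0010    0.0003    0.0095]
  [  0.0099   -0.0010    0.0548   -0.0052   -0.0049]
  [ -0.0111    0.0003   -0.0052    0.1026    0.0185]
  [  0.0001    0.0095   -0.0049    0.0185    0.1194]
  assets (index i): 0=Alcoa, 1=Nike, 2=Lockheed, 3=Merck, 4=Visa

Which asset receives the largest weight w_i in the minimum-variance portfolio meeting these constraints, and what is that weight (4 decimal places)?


Nike (0.4821)

p=Σ⁻¹μ = [0.9945  2.4276  0.3755  1.3508  0.1984]
q=Σ⁻¹𝟙 = [10.8798  21.0125  18.2021  10.7431  5.7767]
a=μᵀp=0.543593  b=𝟙ᵀp=5.346764  c=𝟙ᵀq=66.614065  D=ac−b²=7.623050
λ₁=(c·0.106−b)/D = (66.614065·0.106−5.346764)/7.623050 = 0.224887
λ₂=(a−b·0.106)/D = (0.543593−5.346764·0.106)/7.623050 = -0.003039
w* = 0.224887·p + -0.003039·q:
  w_0 = 0.224887·0.9945 + -0.003039·10.8798 = 0.1906  (Alcoa)
  w_1 = 0.224887·2.4276 + -0.003039·21.0125 = 0.4821  (Nike)
  w_2 = 0.224887·0.3755 + -0.003039·18.2021 = 0.0291  (Lockheed)
  w_3 = 0.224887·1.3508 + -0.003039·10.7431 = 0.2711  (Merck)
  w_4 = 0.224887·0.1984 + -0.003039·5.7767 = 0.0271  (Visa)
Σw_i=1.0000  μᵀw=0.1060
σ²=wᵀΣw=λ₁·μ_p+λ₂ = 0.224887·0.106 + -0.003039 = 0.020799 ≈ 0.0208


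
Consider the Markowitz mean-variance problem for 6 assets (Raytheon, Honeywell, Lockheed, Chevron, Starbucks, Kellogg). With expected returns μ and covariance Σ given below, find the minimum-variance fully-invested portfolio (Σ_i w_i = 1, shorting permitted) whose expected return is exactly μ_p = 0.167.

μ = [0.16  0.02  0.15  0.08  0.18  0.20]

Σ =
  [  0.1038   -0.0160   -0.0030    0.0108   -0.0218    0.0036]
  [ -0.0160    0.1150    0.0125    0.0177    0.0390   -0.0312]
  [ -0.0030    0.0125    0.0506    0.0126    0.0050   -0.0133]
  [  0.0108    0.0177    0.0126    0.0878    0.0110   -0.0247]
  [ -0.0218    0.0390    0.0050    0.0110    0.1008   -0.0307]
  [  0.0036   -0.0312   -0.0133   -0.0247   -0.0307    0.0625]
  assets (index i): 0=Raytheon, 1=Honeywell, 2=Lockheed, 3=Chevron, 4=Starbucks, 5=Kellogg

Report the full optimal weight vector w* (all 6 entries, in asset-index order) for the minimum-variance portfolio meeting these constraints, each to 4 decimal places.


0.1176  0.0212  0.2209  0.0777  0.2050  0.3575

p=Σ⁻¹μ = [2.1258  0.3071  4.0037  1.3615  3.7474  6.4617]
q=Σ⁻¹𝟙 = [12.9890  10.5383  23.2559  13.1932  18.1112  39.5716]
a=μᵀp=3.022608  b=𝟙ᵀp=18.007189  c=𝟙ᵀq=117.659208  D=ac−b²=31.378788
λ₁=(c·0.167−b)/D = (117.659208·0.167−18.007189)/31.378788 = 0.052325
λ₂=(a−b·0.167)/D = (3.022608−18.007189·0.167)/31.378788 = 0.000491
w* = 0.052325·p + 0.000491·q:
  w_0 = 0.052325·2.1258 + 0.000491·12.9890 = 0.1176  (Raytheon)
  w_1 = 0.052325·0.3071 + 0.000491·10.5383 = 0.0212  (Honeywell)
  w_2 = 0.052325·4.0037 + 0.000491·23.2559 = 0.2209  (Lockheed)
  w_3 = 0.052325·1.3615 + 0.000491·13.1932 = 0.0777  (Chevron)
  w_4 = 0.052325·3.7474 + 0.000491·18.1112 = 0.2050  (Starbucks)
  w_5 = 0.052325·6.4617 + 0.000491·39.5716 = 0.3575  (Kellogg)
Σw_i=1.0000  μᵀw=0.1670
σ²=wᵀΣw=λ₁·μ_p+λ₂ = 0.052325·0.167 + 0.000491 = 0.009229 ≈ 0.0092


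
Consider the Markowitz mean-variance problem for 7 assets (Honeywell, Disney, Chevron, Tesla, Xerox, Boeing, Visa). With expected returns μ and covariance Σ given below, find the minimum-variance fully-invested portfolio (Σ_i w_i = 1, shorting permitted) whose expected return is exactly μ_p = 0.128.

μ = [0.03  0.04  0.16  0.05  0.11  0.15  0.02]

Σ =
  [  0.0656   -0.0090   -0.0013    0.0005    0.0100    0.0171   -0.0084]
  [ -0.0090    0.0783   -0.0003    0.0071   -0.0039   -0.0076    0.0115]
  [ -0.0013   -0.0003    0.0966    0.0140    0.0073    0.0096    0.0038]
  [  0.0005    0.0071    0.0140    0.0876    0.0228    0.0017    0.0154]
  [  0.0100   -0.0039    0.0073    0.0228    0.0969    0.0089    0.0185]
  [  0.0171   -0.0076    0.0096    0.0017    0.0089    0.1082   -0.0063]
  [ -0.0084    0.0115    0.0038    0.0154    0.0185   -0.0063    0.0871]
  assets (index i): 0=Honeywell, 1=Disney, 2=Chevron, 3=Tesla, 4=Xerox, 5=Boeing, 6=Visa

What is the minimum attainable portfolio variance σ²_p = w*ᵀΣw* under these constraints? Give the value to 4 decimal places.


0.0298

g=Σ⁻¹μ = [0.1217  0.6965  1.4683  0.0184  0.9302  1.2073  -0.0282]
h=Σ⁻¹𝟙 = [15.8679  13.6497  8.3325  5.8662  4.8056  7.0076  9.2946]
a=μᵀg=0.550208  b=𝟙ᵀg=4.414182  c=𝟙ᵀh=64.824132  D=ac−b²=16.181736
λ₁=(c·0.128−b)/D = (64.824132·0.128−4.414182)/16.181736 = 0.239981
λ₂=(a−b·0.128)/D = (0.550208−4.414182·0.128)/16.181736 = -0.000915
w* = 0.239981·g + -0.000915·h:
  w_0 = 0.239981·0.1217 + -0.000915·15.8679 = 0.0147  (Honeywell)
  w_1 = 0.239981·0.6965 + -0.000915·13.6497 = 0.1546  (Disney)
  w_2 = 0.239981·1.4683 + -0.000915·8.3325 = 0.3447  (Chevron)
  w_3 = 0.239981·0.0184 + -0.000915·5.8662 = -0.0010  (Tesla)
  w_4 = 0.239981·0.9302 + -0.000915·4.8056 = 0.2188  (Xerox)
  w_5 = 0.239981·1.2073 + -0.000915·7.0076 = 0.2833  (Boeing)
  w_6 = 0.239981·-0.0282 + -0.000915·9.2946 = -0.0153  (Visa)
Σw_i=1.0000  μᵀw=0.1280
σ²=wᵀΣw=λ₁·μ_p+λ₂ = 0.239981·0.128 + -0.000915 = 0.029802 ≈ 0.0298


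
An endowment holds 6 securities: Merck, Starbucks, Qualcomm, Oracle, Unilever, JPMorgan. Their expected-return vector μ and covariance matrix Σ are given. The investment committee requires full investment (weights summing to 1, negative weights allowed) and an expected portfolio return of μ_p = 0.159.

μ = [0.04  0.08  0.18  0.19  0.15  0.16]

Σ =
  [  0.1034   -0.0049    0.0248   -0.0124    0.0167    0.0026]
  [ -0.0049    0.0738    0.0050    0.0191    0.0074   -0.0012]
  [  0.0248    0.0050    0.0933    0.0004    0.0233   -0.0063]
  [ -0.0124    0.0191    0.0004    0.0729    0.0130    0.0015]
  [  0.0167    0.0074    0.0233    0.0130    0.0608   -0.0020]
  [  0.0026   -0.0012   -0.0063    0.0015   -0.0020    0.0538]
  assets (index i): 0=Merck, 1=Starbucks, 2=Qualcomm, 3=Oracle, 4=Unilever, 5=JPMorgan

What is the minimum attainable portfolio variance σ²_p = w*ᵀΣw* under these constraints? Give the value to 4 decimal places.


p=Σ⁻¹μ = [-0.0714  0.3027  1.7877  2.1896  1.4014  3.1846]
q=Σ⁻¹𝟙 = [7.7853  10.3444  7.1756  10.3386  8.7250  19.3182]
a=μᵀp=1.478910  b=𝟙ᵀp=8.794571  c=𝟙ᵀq=63.687119  D=ac−b²=16.843042
λ₁=(c·0.159−b)/D = (63.687119·0.159−8.794571)/16.843042 = 0.079064
λ₂=(a−b·0.159)/D = (1.478910−8.794571·0.159)/16.843042 = 0.004784
w* = 0.079064·p + 0.004784·q:
  w_0 = 0.079064·-0.0714 + 0.004784·7.7853 = 0.0316  (Merck)
  w_1 = 0.079064·0.3027 + 0.004784·10.3444 = 0.0734  (Starbucks)
  w_2 = 0.079064·1.7877 + 0.004784·7.1756 = 0.1757  (Qualcomm)
  w_3 = 0.079064·2.1896 + 0.004784·10.3386 = 0.2226  (Oracle)
  w_4 = 0.079064·1.4014 + 0.004784·8.7250 = 0.1525  (Unilever)
  w_5 = 0.079064·3.1846 + 0.004784·19.3182 = 0.3442  (JPMorgan)
Σw_i=1.0000  μᵀw=0.1590
σ²=wᵀΣw=λ₁·μ_p+λ₂ = 0.079064·0.159 + 0.004784 = 0.017355 ≈ 0.0174

0.0174


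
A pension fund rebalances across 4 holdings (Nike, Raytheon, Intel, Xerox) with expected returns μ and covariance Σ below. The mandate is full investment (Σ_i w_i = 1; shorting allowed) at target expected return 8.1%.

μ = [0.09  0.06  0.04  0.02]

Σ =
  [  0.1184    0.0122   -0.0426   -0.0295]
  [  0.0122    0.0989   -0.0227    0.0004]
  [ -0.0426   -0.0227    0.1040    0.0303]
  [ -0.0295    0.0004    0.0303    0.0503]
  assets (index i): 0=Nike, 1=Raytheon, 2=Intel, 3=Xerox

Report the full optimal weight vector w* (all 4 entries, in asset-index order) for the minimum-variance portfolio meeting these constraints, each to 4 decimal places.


g=Σ⁻¹μ = [1.1291  0.6552  0.8282  0.5557]
h=Σ⁻¹𝟙 = [17.4568  10.7517  12.5684  22.4622]
a=μᵀg=0.185172  b=𝟙ᵀg=3.168193  c=𝟙ᵀh=63.239141  D=ac−b²=1.672687
λ₁=(c·0.081−b)/D = (63.239141·0.081−3.168193)/1.672687 = 1.168286
λ₂=(a−b·0.081)/D = (0.185172−3.168193·0.081)/1.672687 = -0.042717
w* = 1.168286·g + -0.042717·h:
  w_0 = 1.168286·1.1291 + -0.042717·17.4568 = 0.5734  (Nike)
  w_1 = 1.168286·0.6552 + -0.042717·10.7517 = 0.3062  (Raytheon)
  w_2 = 1.168286·0.8282 + -0.042717·12.5684 = 0.4307  (Intel)
  w_3 = 1.168286·0.5557 + -0.042717·22.4622 = -0.3103  (Xerox)
Σw_i=1.0000  μᵀw=0.0810
σ²=wᵀΣw=λ₁·μ_p+λ₂ = 1.168286·0.081 + -0.042717 = 0.051915 ≈ 0.0519

0.5734  0.3062  0.4307  -0.3103


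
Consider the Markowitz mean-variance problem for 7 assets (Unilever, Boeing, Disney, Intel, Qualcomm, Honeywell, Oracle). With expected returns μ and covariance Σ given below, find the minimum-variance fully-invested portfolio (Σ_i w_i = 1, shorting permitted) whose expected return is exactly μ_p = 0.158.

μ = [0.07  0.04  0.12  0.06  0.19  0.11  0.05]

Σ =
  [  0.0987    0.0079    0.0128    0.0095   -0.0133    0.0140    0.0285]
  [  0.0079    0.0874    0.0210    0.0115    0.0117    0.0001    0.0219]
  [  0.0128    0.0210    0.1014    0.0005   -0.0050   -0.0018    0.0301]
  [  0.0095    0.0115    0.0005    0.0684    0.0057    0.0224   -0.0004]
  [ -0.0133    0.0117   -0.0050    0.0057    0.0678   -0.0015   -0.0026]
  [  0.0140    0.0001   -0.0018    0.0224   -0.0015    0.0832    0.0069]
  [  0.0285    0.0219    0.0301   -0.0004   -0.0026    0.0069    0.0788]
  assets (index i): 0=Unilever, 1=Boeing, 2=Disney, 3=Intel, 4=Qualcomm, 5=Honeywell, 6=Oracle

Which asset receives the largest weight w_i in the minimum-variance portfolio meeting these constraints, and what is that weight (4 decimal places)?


Qualcomm (0.5416)

x=Σ⁻¹μ = [0.8194  -0.3620  1.3556  0.1470  3.1374  1.2379  -0.0832]
y=Σ⁻¹𝟙 = [7.1983  4.3085  7.1601  8.8379  15.6173  8.3637  5.9822]
a=μᵀx=0.942485  b=𝟙ᵀx=6.252122  c=𝟙ᵀy=57.468175  D=ac−b²=15.073881
λ₁=(c·0.158−b)/D = (57.468175·0.158−6.252122)/15.073881 = 0.187599
λ₂=(a−b·0.158)/D = (0.942485−6.252122·0.158)/15.073881 = -0.003009
w* = 0.187599·x + -0.003009·y:
  w_0 = 0.187599·0.8194 + -0.003009·7.1983 = 0.1321  (Unilever)
  w_1 = 0.187599·-0.3620 + -0.003009·4.3085 = -0.0809  (Boeing)
  w_2 = 0.187599·1.3556 + -0.003009·7.1601 = 0.2328  (Disney)
  w_3 = 0.187599·0.1470 + -0.003009·8.8379 = 0.0010  (Intel)
  w_4 = 0.187599·3.1374 + -0.003009·15.6173 = 0.5416  (Qualcomm)
  w_5 = 0.187599·1.2379 + -0.003009·8.3637 = 0.2071  (Honeywell)
  w_6 = 0.187599·-0.0832 + -0.003009·5.9822 = -0.0336  (Oracle)
Σw_i=1.0000  μᵀw=0.1580
σ²=wᵀΣw=λ₁·μ_p+λ₂ = 0.187599·0.158 + -0.003009 = 0.026632 ≈ 0.0266


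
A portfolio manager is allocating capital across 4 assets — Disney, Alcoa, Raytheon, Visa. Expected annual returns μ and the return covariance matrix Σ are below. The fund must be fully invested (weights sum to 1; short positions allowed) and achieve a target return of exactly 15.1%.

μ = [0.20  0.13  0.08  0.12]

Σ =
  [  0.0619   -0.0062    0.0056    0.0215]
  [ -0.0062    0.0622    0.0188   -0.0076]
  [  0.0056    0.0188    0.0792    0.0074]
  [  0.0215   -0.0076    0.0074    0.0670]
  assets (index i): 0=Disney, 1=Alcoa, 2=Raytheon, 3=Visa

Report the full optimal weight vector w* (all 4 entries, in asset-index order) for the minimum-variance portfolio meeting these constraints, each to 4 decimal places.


0.3763  0.3600  0.0675  0.1962

u=Σ⁻¹μ = [3.1015  2.5003  0.0975  1.0687]
v=Σ⁻¹𝟙 = [13.1129  16.8471  6.5881  11.9009]
a=μᵀu=1.081365  b=𝟙ᵀu=6.767862  c=𝟙ᵀv=48.448994  D=ac−b²=6.587081
λ₁=(c·0.151−b)/D = (48.448994·0.151−6.767862)/6.587081 = 0.083183
λ₂=(a−b·0.151)/D = (1.081365−6.767862·0.151)/6.587081 = 0.009020
w* = 0.083183·u + 0.009020·v:
  w_0 = 0.083183·3.1015 + 0.009020·13.1129 = 0.3763  (Disney)
  w_1 = 0.083183·2.5003 + 0.009020·16.8471 = 0.3600  (Alcoa)
  w_2 = 0.083183·0.0975 + 0.009020·6.5881 = 0.0675  (Raytheon)
  w_3 = 0.083183·1.0687 + 0.009020·11.9009 = 0.1962  (Visa)
Σw_i=1.0000  μᵀw=0.1510
σ²=wᵀΣw=λ₁·μ_p+λ₂ = 0.083183·0.151 + 0.009020 = 0.021581 ≈ 0.0216


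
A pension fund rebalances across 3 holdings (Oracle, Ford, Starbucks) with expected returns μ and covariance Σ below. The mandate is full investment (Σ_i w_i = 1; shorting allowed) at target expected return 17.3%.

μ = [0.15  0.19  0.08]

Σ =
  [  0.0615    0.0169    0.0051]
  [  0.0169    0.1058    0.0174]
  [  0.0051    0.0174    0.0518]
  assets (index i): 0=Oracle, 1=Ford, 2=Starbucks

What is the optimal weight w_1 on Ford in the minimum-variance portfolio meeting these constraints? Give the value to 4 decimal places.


0.4948

x=Σ⁻¹μ = [1.9993  1.3282  0.9014]
y=Σ⁻¹𝟙 = [13.6418  4.5712  16.4264]
a=μᵀx=0.624369  b=𝟙ᵀx=4.228915  c=𝟙ᵀy=34.639431  D=ac−b²=3.744073
λ₁=(c·0.173−b)/D = (34.639431·0.173−4.228915)/3.744073 = 0.471066
λ₂=(a−b·0.173)/D = (0.624369−4.228915·0.173)/3.744073 = -0.028641
w* = 0.471066·x + -0.028641·y:
  w_0 = 0.471066·1.9993 + -0.028641·13.6418 = 0.5511  (Oracle)
  w_1 = 0.471066·1.3282 + -0.028641·4.5712 = 0.4948  (Ford)
  w_2 = 0.471066·0.9014 + -0.028641·16.4264 = -0.0458  (Starbucks)
Σw_i=1.0000  μᵀw=0.1730
σ²=wᵀΣw=λ₁·μ_p+λ₂ = 0.471066·0.173 + -0.028641 = 0.052854 ≈ 0.0529


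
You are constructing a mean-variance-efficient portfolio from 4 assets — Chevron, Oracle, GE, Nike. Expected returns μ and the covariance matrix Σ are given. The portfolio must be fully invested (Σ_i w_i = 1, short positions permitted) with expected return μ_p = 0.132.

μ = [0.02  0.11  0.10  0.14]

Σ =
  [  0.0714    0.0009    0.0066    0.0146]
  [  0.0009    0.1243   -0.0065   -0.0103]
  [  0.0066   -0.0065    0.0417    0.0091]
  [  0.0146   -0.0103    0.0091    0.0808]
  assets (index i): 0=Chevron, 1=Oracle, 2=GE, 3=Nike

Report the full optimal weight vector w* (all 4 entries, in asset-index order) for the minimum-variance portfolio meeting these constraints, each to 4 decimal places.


x=Σ⁻¹μ = [-0.2855  1.1439  2.2558  1.6760]
y=Σ⁻¹𝟙 = [9.9391  9.8954  21.9043  9.3748]
a=μᵀx=0.580341  b=𝟙ᵀx=4.790174  c=𝟙ᵀy=51.113603  D=ac−b²=6.717533
λ₁=(c·0.132−b)/D = (51.113603·0.132−4.790174)/6.717533 = 0.291301
λ₂=(a−b·0.132)/D = (0.580341−4.790174·0.132)/6.717533 = -0.007735
w* = 0.291301·x + -0.007735·y:
  w_0 = 0.291301·-0.2855 + -0.007735·9.9391 = -0.1601  (Chevron)
  w_1 = 0.291301·1.1439 + -0.007735·9.8954 = 0.2567  (Oracle)
  w_2 = 0.291301·2.2558 + -0.007735·21.9043 = 0.4877  (GE)
  w_3 = 0.291301·1.6760 + -0.007735·9.3748 = 0.4157  (Nike)
Σw_i=1.0000  μᵀw=0.1320
σ²=wᵀΣw=λ₁·μ_p+λ₂ = 0.291301·0.132 + -0.007735 = 0.030716 ≈ 0.0307

-0.1601  0.2567  0.4877  0.4157


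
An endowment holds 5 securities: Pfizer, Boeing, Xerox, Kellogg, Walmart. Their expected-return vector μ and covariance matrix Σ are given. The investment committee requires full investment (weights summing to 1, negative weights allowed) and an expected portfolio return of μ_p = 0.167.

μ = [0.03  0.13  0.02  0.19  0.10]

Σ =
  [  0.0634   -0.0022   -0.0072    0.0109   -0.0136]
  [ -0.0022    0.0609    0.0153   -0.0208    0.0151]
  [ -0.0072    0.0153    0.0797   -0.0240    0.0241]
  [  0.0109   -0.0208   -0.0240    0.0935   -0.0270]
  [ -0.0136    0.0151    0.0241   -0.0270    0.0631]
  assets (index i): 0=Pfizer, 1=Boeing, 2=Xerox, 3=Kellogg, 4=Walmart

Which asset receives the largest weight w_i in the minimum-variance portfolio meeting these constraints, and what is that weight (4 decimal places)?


Kellogg (0.4725)

g=Σ⁻¹μ = [0.5319  2.6566  0.0344  3.2783  2.4533]
h=Σ⁻¹𝟙 = [18.4221  16.3403  11.1606  21.0058  20.6337]
a=μᵀg=1.230225  b=𝟙ᵀg=8.954585  c=𝟙ᵀh=87.562482  D=ac−b²=27.537009
λ₁=(c·0.167−b)/D = (87.562482·0.167−8.954585)/27.537009 = 0.205845
λ₂=(a−b·0.167)/D = (1.230225−8.954585·0.167)/27.537009 = -0.009630
w* = 0.205845·g + -0.009630·h:
  w_0 = 0.205845·0.5319 + -0.009630·18.4221 = -0.0679  (Pfizer)
  w_1 = 0.205845·2.6566 + -0.009630·16.3403 = 0.3895  (Boeing)
  w_2 = 0.205845·0.0344 + -0.009630·11.1606 = -0.1004  (Xerox)
  w_3 = 0.205845·3.2783 + -0.009630·21.0058 = 0.4725  (Kellogg)
  w_4 = 0.205845·2.4533 + -0.009630·20.6337 = 0.3063  (Walmart)
Σw_i=1.0000  μᵀw=0.1670
σ²=wᵀΣw=λ₁·μ_p+λ₂ = 0.205845·0.167 + -0.009630 = 0.024746 ≈ 0.0247


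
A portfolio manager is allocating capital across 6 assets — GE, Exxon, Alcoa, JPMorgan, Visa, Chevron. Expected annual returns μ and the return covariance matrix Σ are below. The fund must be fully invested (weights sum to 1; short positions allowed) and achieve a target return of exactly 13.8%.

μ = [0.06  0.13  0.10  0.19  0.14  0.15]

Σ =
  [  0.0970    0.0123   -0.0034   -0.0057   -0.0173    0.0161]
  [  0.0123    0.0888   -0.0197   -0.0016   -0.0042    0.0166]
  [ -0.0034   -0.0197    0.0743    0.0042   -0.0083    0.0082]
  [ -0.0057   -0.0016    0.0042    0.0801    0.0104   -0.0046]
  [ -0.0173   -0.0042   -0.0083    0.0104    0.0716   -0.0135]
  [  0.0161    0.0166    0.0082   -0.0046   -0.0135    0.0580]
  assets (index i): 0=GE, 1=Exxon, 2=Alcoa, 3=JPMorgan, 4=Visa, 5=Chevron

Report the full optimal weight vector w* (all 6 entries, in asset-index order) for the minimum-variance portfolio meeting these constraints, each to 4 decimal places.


0.0727  0.1317  0.1583  0.1856  0.2334  0.2184

u=Σ⁻¹μ = [0.6578  1.4223  1.6354  2.1760  2.5484  2.5311]
v=Σ⁻¹𝟙 = [11.3770  12.1210  17.3514  10.7595  20.4731  13.7797]
a=μᵀu=1.537781  b=𝟙ᵀu=10.970971  c=𝟙ᵀv=85.861618  D=ac−b²=11.674159
λ₁=(c·0.138−b)/D = (85.861618·0.138−10.970971)/11.674159 = 0.075203
λ₂=(a−b·0.138)/D = (1.537781−10.970971·0.138)/11.674159 = 0.002038
w* = 0.075203·u + 0.002038·v:
  w_0 = 0.075203·0.6578 + 0.002038·11.3770 = 0.0727  (GE)
  w_1 = 0.075203·1.4223 + 0.002038·12.1210 = 0.1317  (Exxon)
  w_2 = 0.075203·1.6354 + 0.002038·17.3514 = 0.1583  (Alcoa)
  w_3 = 0.075203·2.1760 + 0.002038·10.7595 = 0.1856  (JPMorgan)
  w_4 = 0.075203·2.5484 + 0.002038·20.4731 = 0.2334  (Visa)
  w_5 = 0.075203·2.5311 + 0.002038·13.7797 = 0.2184  (Chevron)
Σw_i=1.0000  μᵀw=0.1380
σ²=wᵀΣw=λ₁·μ_p+λ₂ = 0.075203·0.138 + 0.002038 = 0.012416 ≈ 0.0124


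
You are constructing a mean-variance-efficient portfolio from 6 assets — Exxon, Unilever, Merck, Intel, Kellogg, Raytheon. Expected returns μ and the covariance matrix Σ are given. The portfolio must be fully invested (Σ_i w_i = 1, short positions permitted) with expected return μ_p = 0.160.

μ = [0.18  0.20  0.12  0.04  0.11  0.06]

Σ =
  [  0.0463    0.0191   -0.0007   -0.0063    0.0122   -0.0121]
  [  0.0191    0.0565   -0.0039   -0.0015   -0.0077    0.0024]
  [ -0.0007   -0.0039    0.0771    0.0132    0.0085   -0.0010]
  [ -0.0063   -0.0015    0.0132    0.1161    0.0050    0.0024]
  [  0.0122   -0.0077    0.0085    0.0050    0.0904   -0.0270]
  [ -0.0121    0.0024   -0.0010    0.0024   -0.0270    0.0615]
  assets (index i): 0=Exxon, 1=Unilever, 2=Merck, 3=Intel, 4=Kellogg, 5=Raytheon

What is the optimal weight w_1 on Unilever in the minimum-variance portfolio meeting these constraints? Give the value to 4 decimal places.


0.3429

x=Σ⁻¹μ = [2.9570  2.7713  1.5383  0.2557  1.5334  2.1375]
y=Σ⁻¹𝟙 = [20.2235  12.8662  11.1315  7.3751  15.9252  26.6217]
a=μᵀx=1.578291  b=𝟙ᵀx=11.193323  c=𝟙ᵀy=94.143221  D=ac−b²=23.294922
λ₁=(c·0.160−b)/D = (94.143221·0.160−11.193323)/23.294922 = 0.166113
λ₂=(a−b·0.160)/D = (1.578291−11.193323·0.160)/23.294922 = -0.009128
w* = 0.166113·x + -0.009128·y:
  w_0 = 0.166113·2.9570 + -0.009128·20.2235 = 0.3066  (Exxon)
  w_1 = 0.166113·2.7713 + -0.009128·12.8662 = 0.3429  (Unilever)
  w_2 = 0.166113·1.5383 + -0.009128·11.1315 = 0.1539  (Merck)
  w_3 = 0.166113·0.2557 + -0.009128·7.3751 = -0.0249  (Intel)
  w_4 = 0.166113·1.5334 + -0.009128·15.9252 = 0.1094  (Kellogg)
  w_5 = 0.166113·2.1375 + -0.009128·26.6217 = 0.1121  (Raytheon)
Σw_i=1.0000  μᵀw=0.1600
σ²=wᵀΣw=λ₁·μ_p+λ₂ = 0.166113·0.160 + -0.009128 = 0.017450 ≈ 0.0174


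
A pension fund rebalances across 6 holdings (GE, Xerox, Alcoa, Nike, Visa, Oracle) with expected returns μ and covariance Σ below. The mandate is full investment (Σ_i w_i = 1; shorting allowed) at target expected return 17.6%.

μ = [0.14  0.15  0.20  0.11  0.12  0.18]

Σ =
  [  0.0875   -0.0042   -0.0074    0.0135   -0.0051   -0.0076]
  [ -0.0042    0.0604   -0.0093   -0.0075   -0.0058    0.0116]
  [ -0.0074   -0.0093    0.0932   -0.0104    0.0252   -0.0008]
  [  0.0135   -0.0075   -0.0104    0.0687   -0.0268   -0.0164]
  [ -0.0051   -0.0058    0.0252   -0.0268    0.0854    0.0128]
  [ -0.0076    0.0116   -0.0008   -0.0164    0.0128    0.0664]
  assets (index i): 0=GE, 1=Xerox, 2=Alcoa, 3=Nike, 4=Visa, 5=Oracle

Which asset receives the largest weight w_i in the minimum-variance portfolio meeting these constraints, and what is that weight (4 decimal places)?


g=Σ⁻¹μ = [1.8013  2.9932  2.5592  3.2646  1.5457  2.9333]
h=Σ⁻¹𝟙 = [11.7487  21.0022  12.5314  26.5989  16.0341  16.3656]
a=μᵀg=2.285570  b=𝟙ᵀg=15.097198  c=𝟙ᵀh=104.280861  D=ac−b²=10.415777
λ₁=(c·0.176−b)/D = (104.280861·0.176−15.097198)/10.415777 = 0.312625
λ₂=(a−b·0.176)/D = (2.285570−15.097198·0.176)/10.415777 = -0.035671
w* = 0.312625·g + -0.035671·h:
  w_0 = 0.312625·1.8013 + -0.035671·11.7487 = 0.1440  (GE)
  w_1 = 0.312625·2.9932 + -0.035671·21.0022 = 0.1866  (Xerox)
  w_2 = 0.312625·2.5592 + -0.035671·12.5314 = 0.3531  (Alcoa)
  w_3 = 0.312625·3.2646 + -0.035671·26.5989 = 0.0718  (Nike)
  w_4 = 0.312625·1.5457 + -0.035671·16.0341 = -0.0887  (Visa)
  w_5 = 0.312625·2.9333 + -0.035671·16.3656 = 0.3333  (Oracle)
Σw_i=1.0000  μᵀw=0.1760
σ²=wᵀΣw=λ₁·μ_p+λ₂ = 0.312625·0.176 + -0.035671 = 0.019351 ≈ 0.0194

Alcoa (0.3531)


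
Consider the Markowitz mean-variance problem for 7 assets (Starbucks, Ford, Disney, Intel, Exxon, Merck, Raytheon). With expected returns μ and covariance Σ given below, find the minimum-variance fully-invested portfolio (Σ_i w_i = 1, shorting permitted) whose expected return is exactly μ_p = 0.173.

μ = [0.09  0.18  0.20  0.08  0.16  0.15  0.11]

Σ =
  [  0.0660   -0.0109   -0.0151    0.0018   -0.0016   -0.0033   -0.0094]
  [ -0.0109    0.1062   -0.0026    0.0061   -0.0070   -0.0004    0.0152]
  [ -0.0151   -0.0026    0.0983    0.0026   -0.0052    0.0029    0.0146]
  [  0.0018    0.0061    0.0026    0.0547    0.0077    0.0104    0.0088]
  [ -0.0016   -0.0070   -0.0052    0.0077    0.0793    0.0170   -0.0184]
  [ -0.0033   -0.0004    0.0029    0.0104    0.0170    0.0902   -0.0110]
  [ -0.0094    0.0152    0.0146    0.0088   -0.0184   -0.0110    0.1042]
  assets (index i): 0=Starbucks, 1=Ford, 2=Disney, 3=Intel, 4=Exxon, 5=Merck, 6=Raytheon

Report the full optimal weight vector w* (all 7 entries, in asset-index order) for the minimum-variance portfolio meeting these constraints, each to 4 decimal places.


p=Σ⁻¹μ = [2.5238  1.9862  2.3746  0.2615  2.3612  1.3589  1.1992]
q=Σ⁻¹𝟙 = [21.8437  10.7996  12.4256  10.2851  14.4239  8.9559  10.8750]
a=μᵀp=1.794015  b=𝟙ᵀp=12.065234  c=𝟙ᵀq=89.608694  D=ac−b²=15.189472
λ₁=(c·0.173−b)/D = (89.608694·0.173−12.065234)/15.189472 = 0.226280
λ₂=(a−b·0.173)/D = (1.794015−12.065234·0.173)/15.189472 = -0.019307
w* = 0.226280·p + -0.019307·q:
  w_0 = 0.226280·2.5238 + -0.019307·21.8437 = 0.1493  (Starbucks)
  w_1 = 0.226280·1.9862 + -0.019307·10.7996 = 0.2409  (Ford)
  w_2 = 0.226280·2.3746 + -0.019307·12.4256 = 0.2974  (Disney)
  w_3 = 0.226280·0.2615 + -0.019307·10.2851 = -0.1394  (Intel)
  w_4 = 0.226280·2.3612 + -0.019307·14.4239 = 0.2558  (Exxon)
  w_5 = 0.226280·1.3589 + -0.019307·8.9559 = 0.1346  (Merck)
  w_6 = 0.226280·1.1992 + -0.019307·10.8750 = 0.0614  (Raytheon)
Σw_i=1.0000  μᵀw=0.1730
σ²=wᵀΣw=λ₁·μ_p+λ₂ = 0.226280·0.173 + -0.019307 = 0.019839 ≈ 0.0198

0.1493  0.2409  0.2974  -0.1394  0.2558  0.1346  0.0614


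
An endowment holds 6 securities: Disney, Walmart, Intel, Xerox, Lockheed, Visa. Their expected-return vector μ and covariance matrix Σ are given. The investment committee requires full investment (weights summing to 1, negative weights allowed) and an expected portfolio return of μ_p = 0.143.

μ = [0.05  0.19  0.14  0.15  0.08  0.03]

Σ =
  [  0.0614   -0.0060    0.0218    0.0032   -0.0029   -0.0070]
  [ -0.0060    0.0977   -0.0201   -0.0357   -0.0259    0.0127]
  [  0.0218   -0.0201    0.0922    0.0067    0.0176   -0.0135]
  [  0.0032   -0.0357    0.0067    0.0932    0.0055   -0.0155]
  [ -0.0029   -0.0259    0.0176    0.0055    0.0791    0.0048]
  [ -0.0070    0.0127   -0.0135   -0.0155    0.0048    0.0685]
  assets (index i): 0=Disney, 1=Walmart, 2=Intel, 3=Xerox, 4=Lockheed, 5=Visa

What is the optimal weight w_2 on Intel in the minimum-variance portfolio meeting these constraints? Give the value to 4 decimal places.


0.1655

g=Σ⁻¹μ = [0.5500  3.7509  1.7876  2.9196  1.6166  0.6984]
h=Σ⁻¹𝟙 = [16.6922  22.5919  9.8717  20.0635  15.9992  17.4801]
a=μᵀg=1.578639  b=𝟙ᵀg=11.322982  c=𝟙ᵀh=102.698687  D=ac−b²=33.914206
λ₁=(c·0.143−b)/D = (102.698687·0.143−11.322982)/33.914206 = 0.099160
λ₂=(a−b·0.143)/D = (1.578639−11.322982·0.143)/33.914206 = -0.001196
w* = 0.099160·g + -0.001196·h:
  w_0 = 0.099160·0.5500 + -0.001196·16.6922 = 0.0346  (Disney)
  w_1 = 0.099160·3.7509 + -0.001196·22.5919 = 0.3449  (Walmart)
  w_2 = 0.099160·1.7876 + -0.001196·9.8717 = 0.1655  (Intel)
  w_3 = 0.099160·2.9196 + -0.001196·20.0635 = 0.2655  (Xerox)
  w_4 = 0.099160·1.6166 + -0.001196·15.9992 = 0.1412  (Lockheed)
  w_5 = 0.099160·0.6984 + -0.001196·17.4801 = 0.0484  (Visa)
Σw_i=1.0000  μᵀw=0.1430
σ²=wᵀΣw=λ₁·μ_p+λ₂ = 0.099160·0.143 + -0.001196 = 0.012984 ≈ 0.0130


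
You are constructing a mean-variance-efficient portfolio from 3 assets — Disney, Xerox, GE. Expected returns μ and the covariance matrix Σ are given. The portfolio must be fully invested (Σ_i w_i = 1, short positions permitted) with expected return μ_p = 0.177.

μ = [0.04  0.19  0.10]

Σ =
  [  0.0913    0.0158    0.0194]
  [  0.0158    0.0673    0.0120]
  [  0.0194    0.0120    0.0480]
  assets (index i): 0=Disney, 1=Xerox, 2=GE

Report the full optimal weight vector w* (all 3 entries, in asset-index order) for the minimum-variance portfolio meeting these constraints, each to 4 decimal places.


x=Σ⁻¹μ = [-0.3495  2.6256  1.5682]
y=Σ⁻¹𝟙 = [5.7371  10.6871  15.8428]
a=μᵀx=0.641705  b=𝟙ᵀx=3.844311  c=𝟙ᵀy=32.266972  D=ac−b²=5.927141
λ₁=(c·0.177−b)/D = (32.266972·0.177−3.844311)/5.927141 = 0.314982
λ₂=(a−b·0.177)/D = (0.641705−3.844311·0.177)/5.927141 = -0.006536
w* = 0.314982·x + -0.006536·y:
  w_0 = 0.314982·-0.3495 + -0.006536·5.7371 = -0.1476  (Disney)
  w_1 = 0.314982·2.6256 + -0.006536·10.6871 = 0.7572  (Xerox)
  w_2 = 0.314982·1.5682 + -0.006536·15.8428 = 0.3904  (GE)
Σw_i=1.0000  μᵀw=0.1770
σ²=wᵀΣw=λ₁·μ_p+λ₂ = 0.314982·0.177 + -0.006536 = 0.049216 ≈ 0.0492

-0.1476  0.7572  0.3904


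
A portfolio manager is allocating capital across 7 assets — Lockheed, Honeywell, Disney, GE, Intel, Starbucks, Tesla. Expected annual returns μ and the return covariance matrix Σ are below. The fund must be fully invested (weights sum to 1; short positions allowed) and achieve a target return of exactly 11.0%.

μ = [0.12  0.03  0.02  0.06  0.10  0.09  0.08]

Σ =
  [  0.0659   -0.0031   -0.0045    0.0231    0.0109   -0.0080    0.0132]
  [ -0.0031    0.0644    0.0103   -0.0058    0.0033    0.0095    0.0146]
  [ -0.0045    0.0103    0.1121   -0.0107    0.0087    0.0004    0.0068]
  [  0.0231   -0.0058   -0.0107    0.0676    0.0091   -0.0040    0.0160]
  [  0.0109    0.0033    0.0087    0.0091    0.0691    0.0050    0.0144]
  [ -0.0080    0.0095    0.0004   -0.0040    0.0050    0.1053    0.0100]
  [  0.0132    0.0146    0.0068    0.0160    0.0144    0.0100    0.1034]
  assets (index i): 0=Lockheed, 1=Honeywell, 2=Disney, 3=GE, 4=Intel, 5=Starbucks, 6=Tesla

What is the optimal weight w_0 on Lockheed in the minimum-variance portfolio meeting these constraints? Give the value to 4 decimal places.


0.4818

g=Σ⁻¹μ = [1.6566  0.3042  0.1424  0.2284  1.0072  0.8899  0.2482]
h=Σ⁻¹𝟙 = [11.4161  13.6759  8.5238  12.4112  8.2883  9.0070  1.7764]
a=μᵀg=0.425138  b=𝟙ᵀg=4.476923  c=𝟙ᵀh=65.098629  D=ac−b²=7.633097
λ₁=(c·0.110−b)/D = (65.098629·0.110−4.476923)/7.633097 = 0.351617
λ₂=(a−b·0.110)/D = (0.425138−4.476923·0.110)/7.633097 = -0.008820
w* = 0.351617·g + -0.008820·h:
  w_0 = 0.351617·1.6566 + -0.008820·11.4161 = 0.4818  (Lockheed)
  w_1 = 0.351617·0.3042 + -0.008820·13.6759 = -0.0136  (Honeywell)
  w_2 = 0.351617·0.1424 + -0.008820·8.5238 = -0.0251  (Disney)
  w_3 = 0.351617·0.2284 + -0.008820·12.4112 = -0.0291  (GE)
  w_4 = 0.351617·1.0072 + -0.008820·8.2883 = 0.2810  (Intel)
  w_5 = 0.351617·0.8899 + -0.008820·9.0070 = 0.2334  (Starbucks)
  w_6 = 0.351617·0.2482 + -0.008820·1.7764 = 0.0716  (Tesla)
Σw_i=1.0000  μᵀw=0.1100
σ²=wᵀΣw=λ₁·μ_p+λ₂ = 0.351617·0.110 + -0.008820 = 0.029858 ≈ 0.0299


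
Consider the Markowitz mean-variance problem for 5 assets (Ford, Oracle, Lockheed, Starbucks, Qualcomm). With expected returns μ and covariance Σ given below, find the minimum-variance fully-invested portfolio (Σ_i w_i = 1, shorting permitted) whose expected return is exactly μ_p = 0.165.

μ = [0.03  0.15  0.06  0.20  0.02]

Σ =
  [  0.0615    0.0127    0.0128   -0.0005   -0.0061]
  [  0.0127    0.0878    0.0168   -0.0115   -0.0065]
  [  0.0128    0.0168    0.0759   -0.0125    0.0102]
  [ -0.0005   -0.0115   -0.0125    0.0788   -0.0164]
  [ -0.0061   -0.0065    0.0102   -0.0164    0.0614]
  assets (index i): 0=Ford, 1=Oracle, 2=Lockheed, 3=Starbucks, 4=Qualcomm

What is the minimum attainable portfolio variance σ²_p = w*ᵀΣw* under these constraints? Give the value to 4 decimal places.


p=Σ⁻¹μ = [0.0723  2.0878  0.6716  3.2209  1.3027]
q=Σ⁻¹𝟙 = [14.4842  12.1216  8.3465  20.6932  23.1495]
a=μᵀp=1.025856  b=𝟙ᵀp=7.355175  c=𝟙ᵀq=78.794931  D=ac−b²=26.733647
λ₁=(c·0.165−b)/D = (78.794931·0.165−7.355175)/26.733647 = 0.211194
λ₂=(a−b·0.165)/D = (1.025856−7.355175·0.165)/26.733647 = -0.007023
w* = 0.211194·p + -0.007023·q:
  w_0 = 0.211194·0.0723 + -0.007023·14.4842 = -0.0865  (Ford)
  w_1 = 0.211194·2.0878 + -0.007023·12.1216 = 0.3558  (Oracle)
  w_2 = 0.211194·0.6716 + -0.007023·8.3465 = 0.0832  (Lockheed)
  w_3 = 0.211194·3.2209 + -0.007023·20.6932 = 0.5349  (Starbucks)
  w_4 = 0.211194·1.3027 + -0.007023·23.1495 = 0.1125  (Qualcomm)
Σw_i=1.0000  μᵀw=0.1650
σ²=wᵀΣw=λ₁·μ_p+λ₂ = 0.211194·0.165 + -0.007023 = 0.027824 ≈ 0.0278

0.0278


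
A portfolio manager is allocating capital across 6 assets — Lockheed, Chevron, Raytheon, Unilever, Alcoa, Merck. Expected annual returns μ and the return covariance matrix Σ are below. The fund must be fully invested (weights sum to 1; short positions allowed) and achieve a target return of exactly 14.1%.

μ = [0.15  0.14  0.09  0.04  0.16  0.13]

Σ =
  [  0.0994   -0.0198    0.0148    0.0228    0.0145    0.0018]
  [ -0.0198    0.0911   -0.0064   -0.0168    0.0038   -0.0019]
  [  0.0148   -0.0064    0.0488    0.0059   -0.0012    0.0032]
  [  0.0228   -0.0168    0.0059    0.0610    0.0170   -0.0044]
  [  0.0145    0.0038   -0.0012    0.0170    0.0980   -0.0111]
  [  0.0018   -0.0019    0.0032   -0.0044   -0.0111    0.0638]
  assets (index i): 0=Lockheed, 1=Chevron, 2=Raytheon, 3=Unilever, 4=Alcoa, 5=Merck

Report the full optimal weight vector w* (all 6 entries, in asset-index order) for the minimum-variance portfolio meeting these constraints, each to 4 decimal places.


u=Σ⁻¹μ = [1.3345  1.9669  1.5547  0.2696  1.5889  2.2756]
v=Σ⁻¹𝟙 = [5.4249  16.4285  18.0954  16.1312  8.1856  17.6392]
a=μᵀu=1.176323  b=𝟙ᵀu=8.990364  c=𝟙ᵀv=81.904916  D=ac−b²=15.520010
λ₁=(c·0.141−b)/D = (81.904916·0.141−8.990364)/15.520010 = 0.164834
λ₂=(a−b·0.141)/D = (1.176323−8.990364·0.141)/15.520010 = -0.005884
w* = 0.164834·u + -0.005884·v:
  w_0 = 0.164834·1.3345 + -0.005884·5.4249 = 0.1881  (Lockheed)
  w_1 = 0.164834·1.9669 + -0.005884·16.4285 = 0.2276  (Chevron)
  w_2 = 0.164834·1.5547 + -0.005884·18.0954 = 0.1498  (Raytheon)
  w_3 = 0.164834·0.2696 + -0.005884·16.1312 = -0.0505  (Unilever)
  w_4 = 0.164834·1.5889 + -0.005884·8.1856 = 0.2137  (Alcoa)
  w_5 = 0.164834·2.2756 + -0.005884·17.6392 = 0.2713  (Merck)
Σw_i=1.0000  μᵀw=0.1410
σ²=wᵀΣw=λ₁·μ_p+λ₂ = 0.164834·0.141 + -0.005884 = 0.017358 ≈ 0.0174

0.1881  0.2276  0.1498  -0.0505  0.2137  0.2713


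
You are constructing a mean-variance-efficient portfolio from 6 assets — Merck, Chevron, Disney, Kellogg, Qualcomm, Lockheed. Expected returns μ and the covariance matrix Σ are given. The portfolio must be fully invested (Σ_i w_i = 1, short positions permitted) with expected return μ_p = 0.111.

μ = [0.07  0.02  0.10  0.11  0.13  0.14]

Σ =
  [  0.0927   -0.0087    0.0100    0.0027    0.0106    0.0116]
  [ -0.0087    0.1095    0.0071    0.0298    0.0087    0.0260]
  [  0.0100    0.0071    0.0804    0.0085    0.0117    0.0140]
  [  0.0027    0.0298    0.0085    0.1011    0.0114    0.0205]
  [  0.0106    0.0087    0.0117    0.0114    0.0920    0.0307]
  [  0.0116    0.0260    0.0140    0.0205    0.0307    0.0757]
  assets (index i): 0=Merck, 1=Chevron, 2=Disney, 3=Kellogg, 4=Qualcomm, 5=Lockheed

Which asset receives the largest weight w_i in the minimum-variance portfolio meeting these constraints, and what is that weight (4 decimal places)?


Lockheed (0.2335)

u=Σ⁻¹μ = [0.3575  -0.4170  0.8196  0.7895  0.7916  1.2514]
v=Σ⁻¹𝟙 = [9.0896  6.3359  8.5644  5.5460  6.0824  4.0886]
a=μᵀu=0.463595  b=𝟙ᵀu=3.592592  c=𝟙ᵀv=39.706786  D=ac−b²=5.501161
λ₁=(c·0.111−b)/D = (39.706786·0.111−3.592592)/5.501161 = 0.148125
λ₂=(a−b·0.111)/D = (0.463595−3.592592·0.111)/5.501161 = 0.011783
w* = 0.148125·u + 0.011783·v:
  w_0 = 0.148125·0.3575 + 0.011783·9.0896 = 0.1600  (Merck)
  w_1 = 0.148125·-0.4170 + 0.011783·6.3359 = 0.0129  (Chevron)
  w_2 = 0.148125·0.8196 + 0.011783·8.5644 = 0.2223  (Disney)
  w_3 = 0.148125·0.7895 + 0.011783·5.5460 = 0.1823  (Kellogg)
  w_4 = 0.148125·0.7916 + 0.011783·6.0824 = 0.1889  (Qualcomm)
  w_5 = 0.148125·1.2514 + 0.011783·4.0886 = 0.2335  (Lockheed)
Σw_i=1.0000  μᵀw=0.1110
σ²=wᵀΣw=λ₁·μ_p+λ₂ = 0.148125·0.111 + 0.011783 = 0.028224 ≈ 0.0282


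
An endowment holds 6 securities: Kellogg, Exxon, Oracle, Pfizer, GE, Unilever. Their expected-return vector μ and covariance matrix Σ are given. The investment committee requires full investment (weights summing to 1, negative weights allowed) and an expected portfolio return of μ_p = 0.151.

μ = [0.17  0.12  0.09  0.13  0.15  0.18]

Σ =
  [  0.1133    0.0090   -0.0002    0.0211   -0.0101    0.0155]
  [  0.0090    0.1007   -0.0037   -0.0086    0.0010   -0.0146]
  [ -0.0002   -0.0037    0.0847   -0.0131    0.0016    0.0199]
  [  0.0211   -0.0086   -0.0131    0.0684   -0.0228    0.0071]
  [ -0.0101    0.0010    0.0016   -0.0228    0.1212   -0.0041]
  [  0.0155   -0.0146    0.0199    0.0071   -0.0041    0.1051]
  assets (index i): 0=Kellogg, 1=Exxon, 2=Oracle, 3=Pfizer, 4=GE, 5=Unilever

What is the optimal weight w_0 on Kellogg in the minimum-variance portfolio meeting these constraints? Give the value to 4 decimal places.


x=Σ⁻¹μ = [0.8708  1.5663  1.1347  2.4921  1.8015  1.4889]
y=Σ⁻¹𝟙 = [4.0537  12.7820  13.7066  21.0245  12.4997  7.1646]
a=μᵀx=1.300318  b=𝟙ᵀx=9.354318  c=𝟙ᵀy=71.231008  D=ac−b²=5.119734
λ₁=(c·0.151−b)/D = (71.231008·0.151−9.354318)/5.119734 = 0.273757
λ₂=(a−b·0.151)/D = (1.300318−9.354318·0.151)/5.119734 = -0.021912
w* = 0.273757·x + -0.021912·y:
  w_0 = 0.273757·0.8708 + -0.021912·4.0537 = 0.1496  (Kellogg)
  w_1 = 0.273757·1.5663 + -0.021912·12.7820 = 0.1487  (Exxon)
  w_2 = 0.273757·1.1347 + -0.021912·13.7066 = 0.0103  (Oracle)
  w_3 = 0.273757·2.4921 + -0.021912·21.0245 = 0.2216  (Pfizer)
  w_4 = 0.273757·1.8015 + -0.021912·12.4997 = 0.2193  (GE)
  w_5 = 0.273757·1.4889 + -0.021912·7.1646 = 0.2506  (Unilever)
Σw_i=1.0000  μᵀw=0.1510
σ²=wᵀΣw=λ₁·μ_p+λ₂ = 0.273757·0.151 + -0.021912 = 0.019425 ≈ 0.0194

0.1496


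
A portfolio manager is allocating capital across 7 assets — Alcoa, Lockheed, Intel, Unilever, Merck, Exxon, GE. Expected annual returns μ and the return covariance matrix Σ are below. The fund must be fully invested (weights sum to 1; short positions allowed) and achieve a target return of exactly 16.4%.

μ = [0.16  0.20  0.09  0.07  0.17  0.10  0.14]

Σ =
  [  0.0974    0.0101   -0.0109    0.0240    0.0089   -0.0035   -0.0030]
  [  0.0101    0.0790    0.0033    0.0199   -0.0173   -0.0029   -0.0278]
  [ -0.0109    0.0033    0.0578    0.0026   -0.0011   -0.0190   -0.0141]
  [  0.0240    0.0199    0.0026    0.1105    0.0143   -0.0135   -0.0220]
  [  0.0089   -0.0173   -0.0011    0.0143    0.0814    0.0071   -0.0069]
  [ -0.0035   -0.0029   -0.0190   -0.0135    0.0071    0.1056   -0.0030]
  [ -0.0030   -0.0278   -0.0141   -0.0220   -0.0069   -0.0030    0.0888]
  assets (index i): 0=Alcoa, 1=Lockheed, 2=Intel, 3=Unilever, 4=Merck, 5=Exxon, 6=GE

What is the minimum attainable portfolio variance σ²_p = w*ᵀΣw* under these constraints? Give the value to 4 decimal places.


p=Σ⁻¹μ = [1.4310  4.2572  3.0689  0.0249  3.0543  1.5676  3.7415]
q=Σ⁻¹𝟙 = [9.4164  21.7627  29.7196  7.6845  15.7723  16.4099  26.7952]
a=μᵀp=2.558153  b=𝟙ᵀp=17.145474  c=𝟙ᵀq=127.560753  D=ac−b²=32.352639
λ₁=(c·0.164−b)/D = (127.560753·0.164−17.145474)/32.352639 = 0.116667
λ₂=(a−b·0.164)/D = (2.558153−17.145474·0.164)/32.352639 = -0.007842
w* = 0.116667·p + -0.007842·q:
  w_0 = 0.116667·1.4310 + -0.007842·9.4164 = 0.0931  (Alcoa)
  w_1 = 0.116667·4.2572 + -0.007842·21.7627 = 0.3260  (Lockheed)
  w_2 = 0.116667·3.0689 + -0.007842·29.7196 = 0.1250  (Intel)
  w_3 = 0.116667·0.0249 + -0.007842·7.6845 = -0.0574  (Unilever)
  w_4 = 0.116667·3.0543 + -0.007842·15.7723 = 0.2327  (Merck)
  w_5 = 0.116667·1.5676 + -0.007842·16.4099 = 0.0542  (Exxon)
  w_6 = 0.116667·3.7415 + -0.007842·26.7952 = 0.2264  (GE)
Σw_i=1.0000  μᵀw=0.1640
σ²=wᵀΣw=λ₁·μ_p+λ₂ = 0.116667·0.164 + -0.007842 = 0.011292 ≈ 0.0113

0.0113


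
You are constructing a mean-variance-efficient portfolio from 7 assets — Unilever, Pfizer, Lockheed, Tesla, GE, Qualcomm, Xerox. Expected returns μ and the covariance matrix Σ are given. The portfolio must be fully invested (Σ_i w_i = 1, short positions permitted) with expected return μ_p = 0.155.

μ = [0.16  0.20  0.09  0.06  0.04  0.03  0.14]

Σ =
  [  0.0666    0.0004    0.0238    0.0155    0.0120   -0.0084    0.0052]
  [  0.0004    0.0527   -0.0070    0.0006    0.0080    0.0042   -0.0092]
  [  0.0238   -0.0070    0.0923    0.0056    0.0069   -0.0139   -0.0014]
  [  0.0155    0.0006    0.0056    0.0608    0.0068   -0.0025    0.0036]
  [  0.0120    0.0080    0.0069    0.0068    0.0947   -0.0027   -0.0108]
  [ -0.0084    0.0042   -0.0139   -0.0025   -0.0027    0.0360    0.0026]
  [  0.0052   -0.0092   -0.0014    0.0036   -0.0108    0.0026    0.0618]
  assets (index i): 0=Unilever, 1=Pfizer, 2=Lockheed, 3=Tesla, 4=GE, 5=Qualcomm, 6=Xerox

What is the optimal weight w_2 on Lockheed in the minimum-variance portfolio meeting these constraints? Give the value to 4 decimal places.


0.0852

x=Σ⁻¹μ = [1.8622  4.2970  0.9883  0.2491  0.0724  0.9738  2.7279]
y=Σ⁻¹𝟙 = [8.1610  19.8361  14.0728  12.1484  8.9730  33.0009  18.2383]
a=μᵀx=1.675267  b=𝟙ᵀx=11.170749  c=𝟙ᵀy=114.430530  D=ac−b²=66.916044
λ₁=(c·0.155−b)/D = (114.430530·0.155−11.170749)/66.916044 = 0.098123
λ₂=(a−b·0.155)/D = (1.675267−11.170749·0.155)/66.916044 = -0.000840
w* = 0.098123·x + -0.000840·y:
  w_0 = 0.098123·1.8622 + -0.000840·8.1610 = 0.1759  (Unilever)
  w_1 = 0.098123·4.2970 + -0.000840·19.8361 = 0.4050  (Pfizer)
  w_2 = 0.098123·0.9883 + -0.000840·14.0728 = 0.0852  (Lockheed)
  w_3 = 0.098123·0.2491 + -0.000840·12.1484 = 0.0142  (Tesla)
  w_4 = 0.098123·0.0724 + -0.000840·8.9730 = -0.0004  (GE)
  w_5 = 0.098123·0.9738 + -0.000840·33.0009 = 0.0678  (Qualcomm)
  w_6 = 0.098123·2.7279 + -0.000840·18.2383 = 0.2524  (Xerox)
Σw_i=1.0000  μᵀw=0.1550
σ²=wᵀΣw=λ₁·μ_p+λ₂ = 0.098123·0.155 + -0.000840 = 0.014369 ≈ 0.0144
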